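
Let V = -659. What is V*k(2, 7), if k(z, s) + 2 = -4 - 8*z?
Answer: 14498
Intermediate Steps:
k(z, s) = -6 - 8*z (k(z, s) = -2 + (-4 - 8*z) = -6 - 8*z)
V*k(2, 7) = -659*(-6 - 8*2) = -659*(-6 - 16) = -659*(-22) = 14498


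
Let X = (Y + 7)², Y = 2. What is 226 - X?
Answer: 145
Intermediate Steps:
X = 81 (X = (2 + 7)² = 9² = 81)
226 - X = 226 - 1*81 = 226 - 81 = 145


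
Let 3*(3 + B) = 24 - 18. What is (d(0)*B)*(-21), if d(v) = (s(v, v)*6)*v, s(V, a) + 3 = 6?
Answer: 0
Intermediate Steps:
s(V, a) = 3 (s(V, a) = -3 + 6 = 3)
d(v) = 18*v (d(v) = (3*6)*v = 18*v)
B = -1 (B = -3 + (24 - 18)/3 = -3 + (⅓)*6 = -3 + 2 = -1)
(d(0)*B)*(-21) = ((18*0)*(-1))*(-21) = (0*(-1))*(-21) = 0*(-21) = 0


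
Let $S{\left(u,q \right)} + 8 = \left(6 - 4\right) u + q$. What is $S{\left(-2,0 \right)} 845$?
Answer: $-10140$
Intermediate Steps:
$S{\left(u,q \right)} = -8 + q + 2 u$ ($S{\left(u,q \right)} = -8 + \left(\left(6 - 4\right) u + q\right) = -8 + \left(2 u + q\right) = -8 + \left(q + 2 u\right) = -8 + q + 2 u$)
$S{\left(-2,0 \right)} 845 = \left(-8 + 0 + 2 \left(-2\right)\right) 845 = \left(-8 + 0 - 4\right) 845 = \left(-12\right) 845 = -10140$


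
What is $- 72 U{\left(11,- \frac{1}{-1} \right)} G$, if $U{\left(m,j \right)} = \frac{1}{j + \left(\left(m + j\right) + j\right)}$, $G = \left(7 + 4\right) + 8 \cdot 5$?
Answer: $- \frac{1836}{7} \approx -262.29$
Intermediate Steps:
$G = 51$ ($G = 11 + 40 = 51$)
$U{\left(m,j \right)} = \frac{1}{m + 3 j}$ ($U{\left(m,j \right)} = \frac{1}{j + \left(\left(j + m\right) + j\right)} = \frac{1}{j + \left(m + 2 j\right)} = \frac{1}{m + 3 j}$)
$- 72 U{\left(11,- \frac{1}{-1} \right)} G = - \frac{72}{11 + 3 \left(- \frac{1}{-1}\right)} 51 = - \frac{72}{11 + 3 \left(\left(-1\right) \left(-1\right)\right)} 51 = - \frac{72}{11 + 3 \cdot 1} \cdot 51 = - \frac{72}{11 + 3} \cdot 51 = - \frac{72}{14} \cdot 51 = \left(-72\right) \frac{1}{14} \cdot 51 = \left(- \frac{36}{7}\right) 51 = - \frac{1836}{7}$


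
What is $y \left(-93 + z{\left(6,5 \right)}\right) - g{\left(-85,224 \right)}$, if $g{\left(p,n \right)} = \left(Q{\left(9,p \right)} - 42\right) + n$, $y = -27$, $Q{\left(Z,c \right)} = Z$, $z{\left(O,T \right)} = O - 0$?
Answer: $2158$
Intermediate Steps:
$z{\left(O,T \right)} = O$ ($z{\left(O,T \right)} = O + 0 = O$)
$g{\left(p,n \right)} = -33 + n$ ($g{\left(p,n \right)} = \left(9 - 42\right) + n = -33 + n$)
$y \left(-93 + z{\left(6,5 \right)}\right) - g{\left(-85,224 \right)} = - 27 \left(-93 + 6\right) - \left(-33 + 224\right) = \left(-27\right) \left(-87\right) - 191 = 2349 - 191 = 2158$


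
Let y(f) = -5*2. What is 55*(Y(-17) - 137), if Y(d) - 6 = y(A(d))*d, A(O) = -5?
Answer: 2145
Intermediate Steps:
y(f) = -10
Y(d) = 6 - 10*d
55*(Y(-17) - 137) = 55*((6 - 10*(-17)) - 137) = 55*((6 + 170) - 137) = 55*(176 - 137) = 55*39 = 2145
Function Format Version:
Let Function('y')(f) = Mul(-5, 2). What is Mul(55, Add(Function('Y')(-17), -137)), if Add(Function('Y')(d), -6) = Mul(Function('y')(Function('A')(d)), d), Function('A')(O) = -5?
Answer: 2145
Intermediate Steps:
Function('y')(f) = -10
Function('Y')(d) = Add(6, Mul(-10, d))
Mul(55, Add(Function('Y')(-17), -137)) = Mul(55, Add(Add(6, Mul(-10, -17)), -137)) = Mul(55, Add(Add(6, 170), -137)) = Mul(55, Add(176, -137)) = Mul(55, 39) = 2145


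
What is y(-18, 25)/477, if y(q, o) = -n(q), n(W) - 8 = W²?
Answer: -332/477 ≈ -0.69602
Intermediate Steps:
n(W) = 8 + W²
y(q, o) = -8 - q² (y(q, o) = -(8 + q²) = -8 - q²)
y(-18, 25)/477 = (-8 - 1*(-18)²)/477 = (-8 - 1*324)*(1/477) = (-8 - 324)*(1/477) = -332*1/477 = -332/477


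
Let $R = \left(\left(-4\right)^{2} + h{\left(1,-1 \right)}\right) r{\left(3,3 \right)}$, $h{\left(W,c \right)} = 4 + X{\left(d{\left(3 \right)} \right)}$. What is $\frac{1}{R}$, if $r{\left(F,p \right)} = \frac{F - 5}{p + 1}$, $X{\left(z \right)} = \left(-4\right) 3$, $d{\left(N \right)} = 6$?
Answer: $- \frac{1}{4} \approx -0.25$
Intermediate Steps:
$X{\left(z \right)} = -12$
$h{\left(W,c \right)} = -8$ ($h{\left(W,c \right)} = 4 - 12 = -8$)
$r{\left(F,p \right)} = \frac{-5 + F}{1 + p}$
$R = -4$ ($R = \left(\left(-4\right)^{2} - 8\right) \frac{-5 + 3}{1 + 3} = \left(16 - 8\right) \frac{1}{4} \left(-2\right) = 8 \cdot \frac{1}{4} \left(-2\right) = 8 \left(- \frac{1}{2}\right) = -4$)
$\frac{1}{R} = \frac{1}{-4} = - \frac{1}{4}$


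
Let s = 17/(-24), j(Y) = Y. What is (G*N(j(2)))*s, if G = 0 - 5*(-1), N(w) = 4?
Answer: -85/6 ≈ -14.167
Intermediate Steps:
G = 5 (G = 0 + 5 = 5)
s = -17/24 (s = 17*(-1/24) = -17/24 ≈ -0.70833)
(G*N(j(2)))*s = (5*4)*(-17/24) = 20*(-17/24) = -85/6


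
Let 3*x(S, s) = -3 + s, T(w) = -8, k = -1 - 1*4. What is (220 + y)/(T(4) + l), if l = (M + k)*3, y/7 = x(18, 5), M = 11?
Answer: 337/15 ≈ 22.467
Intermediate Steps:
k = -5 (k = -1 - 4 = -5)
x(S, s) = -1 + s/3 (x(S, s) = (-3 + s)/3 = -1 + s/3)
y = 14/3 (y = 7*(-1 + (⅓)*5) = 7*(-1 + 5/3) = 7*(⅔) = 14/3 ≈ 4.6667)
l = 18 (l = (11 - 5)*3 = 6*3 = 18)
(220 + y)/(T(4) + l) = (220 + 14/3)/(-8 + 18) = (674/3)/10 = (674/3)*(⅒) = 337/15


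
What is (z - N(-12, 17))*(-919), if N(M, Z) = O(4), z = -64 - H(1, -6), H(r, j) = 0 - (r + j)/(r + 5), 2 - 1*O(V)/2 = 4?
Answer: 335435/6 ≈ 55906.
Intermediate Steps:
O(V) = -4 (O(V) = 4 - 2*4 = 4 - 8 = -4)
H(r, j) = -(j + r)/(5 + r) (H(r, j) = 0 - (j + r)/(5 + r) = -(j + r)/(5 + r))
z = -389/6 (z = -64 - (-1*(-6) - 1*1)/(5 + 1) = -64 - (6 - 1)/6 = -64 - 5/6 = -64 - 1*⅚ = -64 - ⅚ = -389/6 ≈ -64.833)
N(M, Z) = -4
(z - N(-12, 17))*(-919) = (-389/6 - 1*(-4))*(-919) = (-389/6 + 4)*(-919) = -365/6*(-919) = 335435/6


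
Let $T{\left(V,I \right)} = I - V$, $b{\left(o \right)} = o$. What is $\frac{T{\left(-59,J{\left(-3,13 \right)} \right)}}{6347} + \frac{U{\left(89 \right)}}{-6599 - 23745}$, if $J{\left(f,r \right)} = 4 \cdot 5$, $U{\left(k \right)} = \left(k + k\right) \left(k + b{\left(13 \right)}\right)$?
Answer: $- \frac{28209739}{48148342} \approx -0.58589$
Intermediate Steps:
$U{\left(k \right)} = 2 k \left(13 + k\right)$ ($U{\left(k \right)} = \left(k + k\right) \left(k + 13\right) = 2 k \left(13 + k\right)$)
$J{\left(f,r \right)} = 20$
$\frac{T{\left(-59,J{\left(-3,13 \right)} \right)}}{6347} + \frac{U{\left(89 \right)}}{-6599 - 23745} = \frac{20 - -59}{6347} + \frac{2 \cdot 89 \left(13 + 89\right)}{-6599 - 23745} = \left(20 + 59\right) \frac{1}{6347} + \frac{2 \cdot 89 \cdot 102}{-6599 - 23745} = 79 \cdot \frac{1}{6347} + \frac{18156}{-30344} = \frac{79}{6347} + 18156 \left(- \frac{1}{30344}\right) = \frac{79}{6347} - \frac{4539}{7586} = - \frac{28209739}{48148342}$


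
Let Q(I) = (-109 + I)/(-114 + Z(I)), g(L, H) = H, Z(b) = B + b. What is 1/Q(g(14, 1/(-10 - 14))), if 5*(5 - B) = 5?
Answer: 2641/2617 ≈ 1.0092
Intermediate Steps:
B = 4 (B = 5 - ⅕*5 = 5 - 1 = 4)
Z(b) = 4 + b
Q(I) = (-109 + I)/(-110 + I) (Q(I) = (-109 + I)/(-114 + (4 + I)) = (-109 + I)/(-110 + I))
1/Q(g(14, 1/(-10 - 14))) = 1/((-109 + 1/(-10 - 14))/(-110 + 1/(-10 - 14))) = 1/((-109 + 1/(-24))/(-110 + 1/(-24))) = 1/((-109 - 1/24)/(-110 - 1/24)) = 1/(-2617/24/(-2641/24)) = 1/(-24/2641*(-2617/24)) = 1/(2617/2641) = 2641/2617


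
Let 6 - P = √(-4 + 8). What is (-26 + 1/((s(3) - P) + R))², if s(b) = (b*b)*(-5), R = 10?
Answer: 1030225/1521 ≈ 677.33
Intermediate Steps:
P = 4 (P = 6 - √(-4 + 8) = 6 - √4 = 6 - 1*2 = 6 - 2 = 4)
s(b) = -5*b² (s(b) = b²*(-5) = -5*b²)
(-26 + 1/((s(3) - P) + R))² = (-26 + 1/((-5*3² - 1*4) + 10))² = (-26 + 1/((-5*9 - 4) + 10))² = (-26 + 1/((-45 - 4) + 10))² = (-26 + 1/(-49 + 10))² = (-26 + 1/(-39))² = (-26 - 1/39)² = (-1015/39)² = 1030225/1521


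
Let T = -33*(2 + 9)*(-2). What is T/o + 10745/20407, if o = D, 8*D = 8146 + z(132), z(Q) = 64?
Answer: 103370153/83770735 ≈ 1.2340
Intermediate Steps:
D = 4105/4 (D = (8146 + 64)/8 = (⅛)*8210 = 4105/4 ≈ 1026.3)
o = 4105/4 ≈ 1026.3
T = 726 (T = -33*11*(-2) = -363*(-2) = 726)
T/o + 10745/20407 = 726/(4105/4) + 10745/20407 = 726*(4/4105) + 10745*(1/20407) = 2904/4105 + 10745/20407 = 103370153/83770735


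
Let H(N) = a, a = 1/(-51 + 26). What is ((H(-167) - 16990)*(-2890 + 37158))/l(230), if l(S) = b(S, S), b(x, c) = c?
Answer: -7277683634/2875 ≈ -2.5314e+6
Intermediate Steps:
a = -1/25 (a = 1/(-25) = -1/25 ≈ -0.040000)
H(N) = -1/25
l(S) = S
((H(-167) - 16990)*(-2890 + 37158))/l(230) = ((-1/25 - 16990)*(-2890 + 37158))/230 = -424751/25*34268*(1/230) = -14555367268/25*1/230 = -7277683634/2875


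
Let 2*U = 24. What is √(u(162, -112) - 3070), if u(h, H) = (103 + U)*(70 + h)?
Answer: √23610 ≈ 153.66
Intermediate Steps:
U = 12 (U = (½)*24 = 12)
u(h, H) = 8050 + 115*h (u(h, H) = (103 + 12)*(70 + h) = 115*(70 + h) = 8050 + 115*h)
√(u(162, -112) - 3070) = √((8050 + 115*162) - 3070) = √((8050 + 18630) - 3070) = √(26680 - 3070) = √23610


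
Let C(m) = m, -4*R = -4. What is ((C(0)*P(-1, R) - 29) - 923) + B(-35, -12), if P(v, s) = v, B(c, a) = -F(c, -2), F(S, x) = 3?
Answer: -955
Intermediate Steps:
R = 1 (R = -1/4*(-4) = 1)
B(c, a) = -3 (B(c, a) = -1*3 = -3)
((C(0)*P(-1, R) - 29) - 923) + B(-35, -12) = ((0*(-1) - 29) - 923) - 3 = ((0 - 29) - 923) - 3 = (-29 - 923) - 3 = -952 - 3 = -955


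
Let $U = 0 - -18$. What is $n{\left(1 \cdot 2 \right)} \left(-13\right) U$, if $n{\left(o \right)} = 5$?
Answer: $-1170$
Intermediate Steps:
$U = 18$ ($U = 0 + 18 = 18$)
$n{\left(1 \cdot 2 \right)} \left(-13\right) U = 5 \left(-13\right) 18 = \left(-65\right) 18 = -1170$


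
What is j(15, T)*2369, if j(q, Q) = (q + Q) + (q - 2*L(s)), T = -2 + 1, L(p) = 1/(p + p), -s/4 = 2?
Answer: 551977/8 ≈ 68997.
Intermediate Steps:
s = -8 (s = -4*2 = -8)
L(p) = 1/(2*p)
T = -1
j(q, Q) = ⅛ + Q + 2*q (j(q, Q) = (q + Q) + (q - 1/(-8)) = (Q + q) + (q - (-1)/8) = (Q + q) + (q - 2*(-1/16)) = (Q + q) + (q + ⅛) = (Q + q) + (⅛ + q) = ⅛ + Q + 2*q)
j(15, T)*2369 = (⅛ - 1 + 2*15)*2369 = (⅛ - 1 + 30)*2369 = (233/8)*2369 = 551977/8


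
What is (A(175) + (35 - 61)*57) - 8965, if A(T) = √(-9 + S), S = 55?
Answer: -10447 + √46 ≈ -10440.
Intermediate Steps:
A(T) = √46 (A(T) = √(-9 + 55) = √46)
(A(175) + (35 - 61)*57) - 8965 = (√46 + (35 - 61)*57) - 8965 = (√46 - 26*57) - 8965 = (√46 - 1482) - 8965 = (-1482 + √46) - 8965 = -10447 + √46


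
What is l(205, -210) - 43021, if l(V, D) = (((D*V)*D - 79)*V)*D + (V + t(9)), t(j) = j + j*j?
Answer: -389190166776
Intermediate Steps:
t(j) = j + j²
l(V, D) = 90 + V + D*V*(-79 + V*D²) (l(V, D) = (((D*V)*D - 79)*V)*D + (V + 9*(1 + 9)) = ((V*D² - 79)*V)*D + (V + 9*10) = ((-79 + V*D²)*V)*D + (V + 90) = (V*(-79 + V*D²))*D + (90 + V) = D*V*(-79 + V*D²) + (90 + V) = 90 + V + D*V*(-79 + V*D²))
l(205, -210) - 43021 = (90 + 205 + (-210)³*205² - 79*(-210)*205) - 43021 = (90 + 205 - 9261000*42025 + 3400950) - 43021 = (90 + 205 - 389193525000 + 3400950) - 43021 = -389190123755 - 43021 = -389190166776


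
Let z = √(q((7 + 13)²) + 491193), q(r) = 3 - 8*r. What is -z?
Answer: -2*√121999 ≈ -698.57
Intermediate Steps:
z = 2*√121999 (z = √((3 - 8*(7 + 13)²) + 491193) = √((3 - 8*20²) + 491193) = √((3 - 8*400) + 491193) = √((3 - 3200) + 491193) = √(-3197 + 491193) = √487996 = 2*√121999 ≈ 698.57)
-z = -2*√121999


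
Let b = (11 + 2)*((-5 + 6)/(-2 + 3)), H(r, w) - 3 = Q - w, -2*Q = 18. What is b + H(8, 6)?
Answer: 1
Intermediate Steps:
Q = -9 (Q = -½*18 = -9)
H(r, w) = -6 - w (H(r, w) = 3 + (-9 - w) = -6 - w)
b = 13 (b = 13*(1/1) = 13*(1*1) = 13*1 = 13)
b + H(8, 6) = 13 + (-6 - 1*6) = 13 + (-6 - 6) = 13 - 12 = 1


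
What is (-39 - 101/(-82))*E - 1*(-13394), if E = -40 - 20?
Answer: 642064/41 ≈ 15660.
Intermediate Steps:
E = -60
(-39 - 101/(-82))*E - 1*(-13394) = (-39 - 101/(-82))*(-60) - 1*(-13394) = (-39 - 101*(-1/82))*(-60) + 13394 = (-39 + 101/82)*(-60) + 13394 = -3097/82*(-60) + 13394 = 92910/41 + 13394 = 642064/41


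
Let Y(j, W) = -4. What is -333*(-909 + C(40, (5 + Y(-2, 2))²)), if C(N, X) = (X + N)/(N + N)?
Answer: 24202107/80 ≈ 3.0253e+5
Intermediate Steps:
C(N, X) = (N + X)/(2*N) (C(N, X) = (N + X)/((2*N)) = (N + X)*(1/(2*N)) = (N + X)/(2*N))
-333*(-909 + C(40, (5 + Y(-2, 2))²)) = -333*(-909 + (½)*(40 + (5 - 4)²)/40) = -333*(-909 + (½)*(1/40)*(40 + 1²)) = -333*(-909 + (½)*(1/40)*(40 + 1)) = -333*(-909 + (½)*(1/40)*41) = -333*(-909 + 41/80) = -333*(-72679/80) = 24202107/80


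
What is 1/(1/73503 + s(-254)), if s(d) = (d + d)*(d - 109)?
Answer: 73503/13554247213 ≈ 5.4229e-6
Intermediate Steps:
s(d) = 2*d*(-109 + d) (s(d) = (2*d)*(-109 + d) = 2*d*(-109 + d))
1/(1/73503 + s(-254)) = 1/(1/73503 + 2*(-254)*(-109 - 254)) = 1/(1/73503 + 2*(-254)*(-363)) = 1/(1/73503 + 184404) = 1/(13554247213/73503) = 73503/13554247213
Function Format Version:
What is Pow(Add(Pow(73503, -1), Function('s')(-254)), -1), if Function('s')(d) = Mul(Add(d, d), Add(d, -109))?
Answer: Rational(73503, 13554247213) ≈ 5.4229e-6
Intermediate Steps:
Function('s')(d) = Mul(2, d, Add(-109, d)) (Function('s')(d) = Mul(Mul(2, d), Add(-109, d)) = Mul(2, d, Add(-109, d)))
Pow(Add(Pow(73503, -1), Function('s')(-254)), -1) = Pow(Add(Pow(73503, -1), Mul(2, -254, Add(-109, -254))), -1) = Pow(Add(Rational(1, 73503), Mul(2, -254, -363)), -1) = Pow(Add(Rational(1, 73503), 184404), -1) = Pow(Rational(13554247213, 73503), -1) = Rational(73503, 13554247213)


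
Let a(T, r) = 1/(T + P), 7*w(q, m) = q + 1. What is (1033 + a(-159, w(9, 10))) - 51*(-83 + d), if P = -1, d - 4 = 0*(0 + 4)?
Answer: 809919/160 ≈ 5062.0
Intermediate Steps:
d = 4 (d = 4 + 0*(0 + 4) = 4 + 0*4 = 4 + 0 = 4)
w(q, m) = 1/7 + q/7 (w(q, m) = (q + 1)/7 = (1 + q)/7 = 1/7 + q/7)
a(T, r) = 1/(-1 + T) (a(T, r) = 1/(T - 1) = 1/(-1 + T))
(1033 + a(-159, w(9, 10))) - 51*(-83 + d) = (1033 + 1/(-1 - 159)) - 51*(-83 + 4) = (1033 + 1/(-160)) - 51*(-79) = (1033 - 1/160) + 4029 = 165279/160 + 4029 = 809919/160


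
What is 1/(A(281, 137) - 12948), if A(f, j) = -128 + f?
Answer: -1/12795 ≈ -7.8156e-5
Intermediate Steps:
1/(A(281, 137) - 12948) = 1/((-128 + 281) - 12948) = 1/(153 - 12948) = 1/(-12795) = -1/12795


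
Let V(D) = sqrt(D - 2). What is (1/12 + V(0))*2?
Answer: 1/6 + 2*I*sqrt(2) ≈ 0.16667 + 2.8284*I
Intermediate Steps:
V(D) = sqrt(-2 + D)
(1/12 + V(0))*2 = (1/12 + sqrt(-2 + 0))*2 = (1/12 + sqrt(-2))*2 = (1/12 + I*sqrt(2))*2 = 1/6 + 2*I*sqrt(2)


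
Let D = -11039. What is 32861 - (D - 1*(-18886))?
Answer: 25014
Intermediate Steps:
32861 - (D - 1*(-18886)) = 32861 - (-11039 - 1*(-18886)) = 32861 - (-11039 + 18886) = 32861 - 1*7847 = 32861 - 7847 = 25014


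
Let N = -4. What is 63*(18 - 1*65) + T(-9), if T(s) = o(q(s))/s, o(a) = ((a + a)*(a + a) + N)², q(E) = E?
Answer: -129049/9 ≈ -14339.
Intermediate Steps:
o(a) = (-4 + 4*a²)² (o(a) = ((a + a)*(a + a) - 4)² = ((2*a)*(2*a) - 4)² = (4*a² - 4)² = (-4 + 4*a²)²)
T(s) = 16*(-1 + s²)²/s (T(s) = (16*(-1 + s²)²)/s = 16*(-1 + s²)²/s)
63*(18 - 1*65) + T(-9) = 63*(18 - 1*65) + 16*(-1 + (-9)²)²/(-9) = 63*(18 - 65) + 16*(-⅑)*(-1 + 81)² = 63*(-47) + 16*(-⅑)*80² = -2961 + 16*(-⅑)*6400 = -2961 - 102400/9 = -129049/9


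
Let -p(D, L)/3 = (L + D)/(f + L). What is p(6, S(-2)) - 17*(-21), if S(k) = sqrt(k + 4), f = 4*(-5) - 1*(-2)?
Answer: 57642/161 + 36*sqrt(2)/161 ≈ 358.34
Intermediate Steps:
f = -18 (f = -20 + 2 = -18)
S(k) = sqrt(4 + k)
p(D, L) = -3*(D + L)/(-18 + L) (p(D, L) = -3*(L + D)/(-18 + L) = -3*(D + L)/(-18 + L))
p(6, S(-2)) - 17*(-21) = 3*(-1*6 - sqrt(4 - 2))/(-18 + sqrt(4 - 2)) - 17*(-21) = 3*(-6 - sqrt(2))/(-18 + sqrt(2)) + 357 = 357 + 3*(-6 - sqrt(2))/(-18 + sqrt(2))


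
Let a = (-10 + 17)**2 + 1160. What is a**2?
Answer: 1461681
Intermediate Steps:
a = 1209 (a = 7**2 + 1160 = 49 + 1160 = 1209)
a**2 = 1209**2 = 1461681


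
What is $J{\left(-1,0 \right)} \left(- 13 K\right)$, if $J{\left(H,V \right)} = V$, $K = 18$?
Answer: $0$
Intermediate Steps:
$J{\left(-1,0 \right)} \left(- 13 K\right) = 0 \left(\left(-13\right) 18\right) = 0 \left(-234\right) = 0$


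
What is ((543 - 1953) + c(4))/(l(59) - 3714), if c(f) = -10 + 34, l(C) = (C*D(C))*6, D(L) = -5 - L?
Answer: 77/1465 ≈ 0.052560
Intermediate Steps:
l(C) = 6*C*(-5 - C) (l(C) = (C*(-5 - C))*6 = 6*C*(-5 - C))
c(f) = 24
((543 - 1953) + c(4))/(l(59) - 3714) = ((543 - 1953) + 24)/(-6*59*(5 + 59) - 3714) = (-1410 + 24)/(-6*59*64 - 3714) = -1386/(-22656 - 3714) = -1386/(-26370) = -1386*(-1/26370) = 77/1465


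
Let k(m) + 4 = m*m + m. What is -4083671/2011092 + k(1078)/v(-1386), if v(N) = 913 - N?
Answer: 2329829388907/4623500508 ≈ 503.91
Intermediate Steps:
k(m) = -4 + m + m² (k(m) = -4 + (m*m + m) = -4 + (m² + m) = -4 + (m + m²) = -4 + m + m²)
-4083671/2011092 + k(1078)/v(-1386) = -4083671/2011092 + (-4 + 1078 + 1078²)/(913 - 1*(-1386)) = -4083671*1/2011092 + (-4 + 1078 + 1162084)/(913 + 1386) = -4083671/2011092 + 1163158/2299 = 2329829388907/4623500508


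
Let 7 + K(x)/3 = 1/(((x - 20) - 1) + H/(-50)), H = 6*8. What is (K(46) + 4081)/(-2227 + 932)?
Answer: -488027/155659 ≈ -3.1352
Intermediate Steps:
H = 48
K(x) = -21 + 3/(-549/25 + x) (K(x) = -21 + 3/(((x - 20) - 1) + 48/(-50)) = -21 + 3/(((-20 + x) - 1) + 48*(-1/50)) = -21 + 3/((-21 + x) - 24/25) = -21 + 3/(-549/25 + x))
(K(46) + 4081)/(-2227 + 932) = (3*(-3868 + 175*46)/(549 - 25*46) + 4081)/(-2227 + 932) = (3*(-3868 + 8050)/(549 - 1150) + 4081)/(-1295) = (3*4182/(-601) + 4081)*(-1/1295) = (3*(-1/601)*4182 + 4081)*(-1/1295) = (-12546/601 + 4081)*(-1/1295) = (2440135/601)*(-1/1295) = -488027/155659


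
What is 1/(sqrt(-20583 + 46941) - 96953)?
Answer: -96953/9399857851 - sqrt(26358)/9399857851 ≈ -1.0332e-5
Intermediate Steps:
1/(sqrt(-20583 + 46941) - 96953) = 1/(sqrt(26358) - 96953) = 1/(-96953 + sqrt(26358))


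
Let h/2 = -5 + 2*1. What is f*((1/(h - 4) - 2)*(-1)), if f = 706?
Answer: 7413/5 ≈ 1482.6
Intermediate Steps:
h = -6 (h = 2*(-5 + 2*1) = 2*(-5 + 2) = 2*(-3) = -6)
f*((1/(h - 4) - 2)*(-1)) = 706*((1/(-6 - 4) - 2)*(-1)) = 706*((1/(-10) - 2)*(-1)) = 706*((-⅒ - 2)*(-1)) = 706*(-21/10*(-1)) = 706*(21/10) = 7413/5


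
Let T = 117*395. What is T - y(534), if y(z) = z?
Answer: 45681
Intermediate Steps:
T = 46215
T - y(534) = 46215 - 1*534 = 46215 - 534 = 45681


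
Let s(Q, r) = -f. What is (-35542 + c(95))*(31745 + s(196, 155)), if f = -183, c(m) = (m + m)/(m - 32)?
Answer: -71485387168/63 ≈ -1.1347e+9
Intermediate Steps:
c(m) = 2*m/(-32 + m) (c(m) = (2*m)/(-32 + m) = 2*m/(-32 + m))
s(Q, r) = 183 (s(Q, r) = -1*(-183) = 183)
(-35542 + c(95))*(31745 + s(196, 155)) = (-35542 + 2*95/(-32 + 95))*(31745 + 183) = (-35542 + 2*95/63)*31928 = (-35542 + 2*95*(1/63))*31928 = (-35542 + 190/63)*31928 = -2238956/63*31928 = -71485387168/63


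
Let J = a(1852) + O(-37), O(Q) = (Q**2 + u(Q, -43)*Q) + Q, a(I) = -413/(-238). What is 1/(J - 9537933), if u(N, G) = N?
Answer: -34/324197829 ≈ -1.0487e-7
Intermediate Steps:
a(I) = 59/34 (a(I) = -413*(-1/238) = 59/34)
O(Q) = Q + 2*Q**2 (O(Q) = (Q**2 + Q*Q) + Q = (Q**2 + Q**2) + Q = 2*Q**2 + Q = Q + 2*Q**2)
J = 91893/34 (J = 59/34 - 37*(1 + 2*(-37)) = 59/34 - 37*(1 - 74) = 59/34 - 37*(-73) = 59/34 + 2701 = 91893/34 ≈ 2702.7)
1/(J - 9537933) = 1/(91893/34 - 9537933) = 1/(-324197829/34) = -34/324197829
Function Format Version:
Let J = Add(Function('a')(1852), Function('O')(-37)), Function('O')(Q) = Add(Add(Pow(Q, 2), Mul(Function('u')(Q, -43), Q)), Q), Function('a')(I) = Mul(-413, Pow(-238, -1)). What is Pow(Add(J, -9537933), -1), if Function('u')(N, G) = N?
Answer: Rational(-34, 324197829) ≈ -1.0487e-7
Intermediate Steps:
Function('a')(I) = Rational(59, 34) (Function('a')(I) = Mul(-413, Rational(-1, 238)) = Rational(59, 34))
Function('O')(Q) = Add(Q, Mul(2, Pow(Q, 2))) (Function('O')(Q) = Add(Add(Pow(Q, 2), Mul(Q, Q)), Q) = Add(Add(Pow(Q, 2), Pow(Q, 2)), Q) = Add(Mul(2, Pow(Q, 2)), Q) = Add(Q, Mul(2, Pow(Q, 2))))
J = Rational(91893, 34) (J = Add(Rational(59, 34), Mul(-37, Add(1, Mul(2, -37)))) = Add(Rational(59, 34), Mul(-37, Add(1, -74))) = Add(Rational(59, 34), Mul(-37, -73)) = Add(Rational(59, 34), 2701) = Rational(91893, 34) ≈ 2702.7)
Pow(Add(J, -9537933), -1) = Pow(Add(Rational(91893, 34), -9537933), -1) = Pow(Rational(-324197829, 34), -1) = Rational(-34, 324197829)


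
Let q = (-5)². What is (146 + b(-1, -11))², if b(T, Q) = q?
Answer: 29241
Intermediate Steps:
q = 25
b(T, Q) = 25
(146 + b(-1, -11))² = (146 + 25)² = 171² = 29241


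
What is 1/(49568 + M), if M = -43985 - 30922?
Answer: -1/25339 ≈ -3.9465e-5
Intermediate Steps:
M = -74907
1/(49568 + M) = 1/(49568 - 74907) = 1/(-25339) = -1/25339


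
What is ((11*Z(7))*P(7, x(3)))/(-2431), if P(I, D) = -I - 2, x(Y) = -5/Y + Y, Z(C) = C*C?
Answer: 441/221 ≈ 1.9955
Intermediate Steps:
Z(C) = C²
x(Y) = Y - 5/Y
P(I, D) = -2 - I
((11*Z(7))*P(7, x(3)))/(-2431) = ((11*7²)*(-2 - 1*7))/(-2431) = ((11*49)*(-2 - 7))*(-1/2431) = (539*(-9))*(-1/2431) = -4851*(-1/2431) = 441/221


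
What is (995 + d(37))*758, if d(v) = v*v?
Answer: 1791912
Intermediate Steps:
d(v) = v²
(995 + d(37))*758 = (995 + 37²)*758 = (995 + 1369)*758 = 2364*758 = 1791912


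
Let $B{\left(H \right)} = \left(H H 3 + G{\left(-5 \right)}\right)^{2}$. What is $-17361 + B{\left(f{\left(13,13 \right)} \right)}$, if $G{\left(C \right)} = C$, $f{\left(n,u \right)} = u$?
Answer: $234643$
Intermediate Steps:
$B{\left(H \right)} = \left(-5 + 3 H^{2}\right)^{2}$ ($B{\left(H \right)} = \left(H H 3 - 5\right)^{2} = \left(H^{2} \cdot 3 - 5\right)^{2} = \left(3 H^{2} - 5\right)^{2} = \left(-5 + 3 H^{2}\right)^{2}$)
$-17361 + B{\left(f{\left(13,13 \right)} \right)} = -17361 + \left(-5 + 3 \cdot 13^{2}\right)^{2} = -17361 + \left(-5 + 3 \cdot 169\right)^{2} = -17361 + \left(-5 + 507\right)^{2} = -17361 + 502^{2} = -17361 + 252004 = 234643$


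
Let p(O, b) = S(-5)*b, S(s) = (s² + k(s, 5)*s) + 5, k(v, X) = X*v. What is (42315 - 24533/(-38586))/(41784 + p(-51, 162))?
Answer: 1632791123/2581171884 ≈ 0.63258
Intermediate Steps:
S(s) = 5 + 6*s² (S(s) = (s² + (5*s)*s) + 5 = (s² + 5*s²) + 5 = 6*s² + 5 = 5 + 6*s²)
p(O, b) = 155*b (p(O, b) = (5 + 6*(-5)²)*b = (5 + 6*25)*b = (5 + 150)*b = 155*b)
(42315 - 24533/(-38586))/(41784 + p(-51, 162)) = (42315 - 24533/(-38586))/(41784 + 155*162) = (42315 - 24533*(-1/38586))/(41784 + 25110) = (42315 + 24533/38586)/66894 = (1632791123/38586)*(1/66894) = 1632791123/2581171884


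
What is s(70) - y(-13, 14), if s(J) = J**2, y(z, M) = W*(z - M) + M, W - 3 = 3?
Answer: 5048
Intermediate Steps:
W = 6 (W = 3 + 3 = 6)
y(z, M) = -5*M + 6*z (y(z, M) = 6*(z - M) + M = (-6*M + 6*z) + M = -5*M + 6*z)
s(70) - y(-13, 14) = 70**2 - (-5*14 + 6*(-13)) = 4900 - (-70 - 78) = 4900 - 1*(-148) = 4900 + 148 = 5048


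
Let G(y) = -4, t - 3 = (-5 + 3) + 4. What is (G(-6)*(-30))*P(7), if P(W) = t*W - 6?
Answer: 3480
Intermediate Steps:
t = 5 (t = 3 + ((-5 + 3) + 4) = 3 + (-2 + 4) = 3 + 2 = 5)
P(W) = -6 + 5*W (P(W) = 5*W - 6 = -6 + 5*W)
(G(-6)*(-30))*P(7) = (-4*(-30))*(-6 + 5*7) = 120*(-6 + 35) = 120*29 = 3480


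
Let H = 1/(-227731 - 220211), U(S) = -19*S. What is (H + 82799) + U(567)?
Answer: 32263470491/447942 ≈ 72026.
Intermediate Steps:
H = -1/447942 (H = 1/(-447942) = -1/447942 ≈ -2.2324e-6)
(H + 82799) + U(567) = (-1/447942 + 82799) - 19*567 = 37089149657/447942 - 10773 = 32263470491/447942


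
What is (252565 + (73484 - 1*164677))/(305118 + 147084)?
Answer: 80686/226101 ≈ 0.35686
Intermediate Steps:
(252565 + (73484 - 1*164677))/(305118 + 147084) = (252565 + (73484 - 164677))/452202 = (252565 - 91193)*(1/452202) = 161372*(1/452202) = 80686/226101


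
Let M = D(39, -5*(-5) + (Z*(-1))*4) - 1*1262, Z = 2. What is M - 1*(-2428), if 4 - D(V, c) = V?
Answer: 1131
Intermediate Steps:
D(V, c) = 4 - V
M = -1297 (M = (4 - 1*39) - 1*1262 = (4 - 39) - 1262 = -35 - 1262 = -1297)
M - 1*(-2428) = -1297 - 1*(-2428) = -1297 + 2428 = 1131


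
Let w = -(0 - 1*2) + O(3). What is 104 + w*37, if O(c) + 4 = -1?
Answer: -7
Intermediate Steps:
O(c) = -5 (O(c) = -4 - 1 = -5)
w = -3 (w = -(0 - 1*2) - 5 = -(0 - 2) - 5 = -1*(-2) - 5 = 2 - 5 = -3)
104 + w*37 = 104 - 3*37 = 104 - 111 = -7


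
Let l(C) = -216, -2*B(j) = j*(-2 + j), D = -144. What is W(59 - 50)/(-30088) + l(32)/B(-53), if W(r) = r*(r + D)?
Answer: 16539741/87706520 ≈ 0.18858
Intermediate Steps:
B(j) = -j*(-2 + j)/2
W(r) = r*(-144 + r) (W(r) = r*(r - 144) = r*(-144 + r))
W(59 - 50)/(-30088) + l(32)/B(-53) = ((59 - 50)*(-144 + (59 - 50)))/(-30088) - 216*(-2/(53*(2 - 1*(-53)))) = (9*(-144 + 9))*(-1/30088) - 216*(-2/(53*(2 + 53))) = (9*(-135))*(-1/30088) - 216/((½)*(-53)*55) = -1215*(-1/30088) - 216/(-2915/2) = 1215/30088 - 216*(-2/2915) = 1215/30088 + 432/2915 = 16539741/87706520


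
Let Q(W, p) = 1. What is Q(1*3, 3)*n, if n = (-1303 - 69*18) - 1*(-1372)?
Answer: -1173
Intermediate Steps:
n = -1173 (n = (-1303 - 1242) + 1372 = -2545 + 1372 = -1173)
Q(1*3, 3)*n = 1*(-1173) = -1173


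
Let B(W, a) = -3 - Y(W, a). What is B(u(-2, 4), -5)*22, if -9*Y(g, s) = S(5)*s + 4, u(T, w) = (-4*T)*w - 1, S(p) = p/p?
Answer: -616/9 ≈ -68.444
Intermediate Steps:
S(p) = 1
u(T, w) = -1 - 4*T*w (u(T, w) = -4*T*w - 1 = -1 - 4*T*w)
Y(g, s) = -4/9 - s/9 (Y(g, s) = -(1*s + 4)/9 = -(s + 4)/9 = -(4 + s)/9 = -4/9 - s/9)
B(W, a) = -23/9 + a/9 (B(W, a) = -3 - (-4/9 - a/9) = -3 + (4/9 + a/9) = -23/9 + a/9)
B(u(-2, 4), -5)*22 = (-23/9 + (1/9)*(-5))*22 = (-23/9 - 5/9)*22 = -28/9*22 = -616/9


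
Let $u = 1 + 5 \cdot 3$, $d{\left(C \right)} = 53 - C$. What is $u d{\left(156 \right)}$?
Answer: $-1648$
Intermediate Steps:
$u = 16$ ($u = 1 + 15 = 16$)
$u d{\left(156 \right)} = 16 \left(53 - 156\right) = 16 \left(-103\right) = -1648$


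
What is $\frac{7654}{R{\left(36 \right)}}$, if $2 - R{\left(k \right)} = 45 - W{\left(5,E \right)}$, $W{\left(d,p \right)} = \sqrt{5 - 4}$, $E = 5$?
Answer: $- \frac{3827}{21} \approx -182.24$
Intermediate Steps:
$W{\left(d,p \right)} = 1$ ($W{\left(d,p \right)} = \sqrt{1} = 1$)
$R{\left(k \right)} = -42$ ($R{\left(k \right)} = 2 - \left(45 - 1\right) = 2 - 44 = -42$)
$\frac{7654}{R{\left(36 \right)}} = \frac{7654}{-42} = 7654 \left(- \frac{1}{42}\right) = - \frac{3827}{21}$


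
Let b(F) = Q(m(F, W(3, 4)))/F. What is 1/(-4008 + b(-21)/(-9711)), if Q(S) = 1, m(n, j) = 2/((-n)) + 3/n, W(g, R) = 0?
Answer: -203931/817355447 ≈ -0.00024950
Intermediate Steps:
m(n, j) = 1/n (m(n, j) = 2*(-1/n) + 3/n = -2/n + 3/n = 1/n)
b(F) = 1/F
1/(-4008 + b(-21)/(-9711)) = 1/(-4008 + 1/(-21*(-9711))) = 1/(-4008 - 1/21*(-1/9711)) = 1/(-4008 + 1/203931) = 1/(-817355447/203931) = -203931/817355447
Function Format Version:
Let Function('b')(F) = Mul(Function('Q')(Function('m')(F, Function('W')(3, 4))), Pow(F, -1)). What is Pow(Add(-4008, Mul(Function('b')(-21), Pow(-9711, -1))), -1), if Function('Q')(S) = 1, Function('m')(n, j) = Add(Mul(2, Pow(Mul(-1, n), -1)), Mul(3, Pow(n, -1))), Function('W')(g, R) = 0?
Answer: Rational(-203931, 817355447) ≈ -0.00024950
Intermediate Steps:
Function('m')(n, j) = Pow(n, -1) (Function('m')(n, j) = Add(Mul(2, Mul(-1, Pow(n, -1))), Mul(3, Pow(n, -1))) = Add(Mul(-2, Pow(n, -1)), Mul(3, Pow(n, -1))) = Pow(n, -1))
Function('b')(F) = Pow(F, -1) (Function('b')(F) = Mul(1, Pow(F, -1)) = Pow(F, -1))
Pow(Add(-4008, Mul(Function('b')(-21), Pow(-9711, -1))), -1) = Pow(Add(-4008, Mul(Pow(-21, -1), Pow(-9711, -1))), -1) = Pow(Add(-4008, Mul(Rational(-1, 21), Rational(-1, 9711))), -1) = Pow(Add(-4008, Rational(1, 203931)), -1) = Pow(Rational(-817355447, 203931), -1) = Rational(-203931, 817355447)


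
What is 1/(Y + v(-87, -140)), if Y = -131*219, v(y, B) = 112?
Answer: -1/28577 ≈ -3.4993e-5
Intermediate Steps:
Y = -28689
1/(Y + v(-87, -140)) = 1/(-28689 + 112) = 1/(-28577) = -1/28577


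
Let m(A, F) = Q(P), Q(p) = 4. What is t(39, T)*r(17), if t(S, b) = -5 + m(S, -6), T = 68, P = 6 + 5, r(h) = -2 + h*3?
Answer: -49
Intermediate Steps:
r(h) = -2 + 3*h
P = 11
m(A, F) = 4
t(S, b) = -1 (t(S, b) = -5 + 4 = -1)
t(39, T)*r(17) = -(-2 + 3*17) = -(-2 + 51) = -1*49 = -49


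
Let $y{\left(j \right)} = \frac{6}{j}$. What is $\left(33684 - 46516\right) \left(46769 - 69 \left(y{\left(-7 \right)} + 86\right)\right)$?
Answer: $- \frac{3673275488}{7} \approx -5.2475 \cdot 10^{8}$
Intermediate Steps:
$\left(33684 - 46516\right) \left(46769 - 69 \left(y{\left(-7 \right)} + 86\right)\right) = \left(33684 - 46516\right) \left(46769 - 69 \left(\frac{6}{-7} + 86\right)\right) = - 12832 \left(46769 - 69 \left(6 \left(- \frac{1}{7}\right) + 86\right)\right) = - 12832 \left(46769 - 69 \left(- \frac{6}{7} + 86\right)\right) = - 12832 \left(46769 - \frac{41124}{7}\right) = \left(-12832\right) \frac{286259}{7} = - \frac{3673275488}{7}$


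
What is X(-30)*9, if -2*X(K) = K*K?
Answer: -4050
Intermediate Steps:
X(K) = -K²/2 (X(K) = -K*K/2 = -K²/2)
X(-30)*9 = -½*(-30)²*9 = -½*900*9 = -450*9 = -4050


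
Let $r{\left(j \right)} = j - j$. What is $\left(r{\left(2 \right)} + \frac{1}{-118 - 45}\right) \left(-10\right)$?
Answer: $\frac{10}{163} \approx 0.06135$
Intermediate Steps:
$r{\left(j \right)} = 0$
$\left(r{\left(2 \right)} + \frac{1}{-118 - 45}\right) \left(-10\right) = \left(0 + \frac{1}{-118 - 45}\right) \left(-10\right) = \left(0 + \frac{1}{-163}\right) \left(-10\right) = \left(0 - \frac{1}{163}\right) \left(-10\right) = \left(- \frac{1}{163}\right) \left(-10\right) = \frac{10}{163}$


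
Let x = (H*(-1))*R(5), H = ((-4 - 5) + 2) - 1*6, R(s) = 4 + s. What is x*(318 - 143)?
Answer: 20475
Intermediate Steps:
H = -13 (H = (-9 + 2) - 6 = -7 - 6 = -13)
x = 117 (x = (-13*(-1))*(4 + 5) = 13*9 = 117)
x*(318 - 143) = 117*(318 - 143) = 117*175 = 20475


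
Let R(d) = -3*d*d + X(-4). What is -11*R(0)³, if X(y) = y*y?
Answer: -45056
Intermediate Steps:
X(y) = y²
R(d) = 16 - 3*d² (R(d) = -3*d*d + (-4)² = -3*d² + 16 = 16 - 3*d²)
-11*R(0)³ = -11*(16 - 3*0²)³ = -11*(16 - 3*0)³ = -11*(16 + 0)³ = -11*16³ = -11*4096 = -45056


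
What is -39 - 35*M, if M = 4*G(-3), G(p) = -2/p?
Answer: -397/3 ≈ -132.33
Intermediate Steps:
M = 8/3 (M = 4*(-2/(-3)) = 4*(-2*(-⅓)) = 4*(⅔) = 8/3 ≈ 2.6667)
-39 - 35*M = -39 - 35*8/3 = -39 - 280/3 = -397/3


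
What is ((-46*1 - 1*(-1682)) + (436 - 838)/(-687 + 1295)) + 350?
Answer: 603543/304 ≈ 1985.3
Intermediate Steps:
((-46*1 - 1*(-1682)) + (436 - 838)/(-687 + 1295)) + 350 = ((-46 + 1682) - 402/608) + 350 = (1636 - 402*1/608) + 350 = (1636 - 201/304) + 350 = 497143/304 + 350 = 603543/304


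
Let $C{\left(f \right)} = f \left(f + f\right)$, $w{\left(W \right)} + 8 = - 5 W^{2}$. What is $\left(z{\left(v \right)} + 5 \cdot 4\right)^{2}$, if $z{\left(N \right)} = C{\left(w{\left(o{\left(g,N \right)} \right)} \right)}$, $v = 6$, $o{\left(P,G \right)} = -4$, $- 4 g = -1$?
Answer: $240498064$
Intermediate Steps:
$g = \frac{1}{4}$ ($g = \left(- \frac{1}{4}\right) \left(-1\right) = \frac{1}{4} \approx 0.25$)
$w{\left(W \right)} = -8 - 5 W^{2}$
$C{\left(f \right)} = 2 f^{2}$ ($C{\left(f \right)} = f 2 f = 2 f^{2}$)
$z{\left(N \right)} = 15488$ ($z{\left(N \right)} = 2 \left(-8 - 5 \left(-4\right)^{2}\right)^{2} = 2 \left(-8 - 80\right)^{2} = 2 \left(-88\right)^{2} = 2 \cdot 7744 = 15488$)
$\left(z{\left(v \right)} + 5 \cdot 4\right)^{2} = \left(15488 + 5 \cdot 4\right)^{2} = \left(15488 + 20\right)^{2} = 15508^{2} = 240498064$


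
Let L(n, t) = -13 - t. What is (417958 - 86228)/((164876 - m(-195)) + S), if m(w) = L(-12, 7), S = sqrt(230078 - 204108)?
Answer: 27350475040/13595332423 - 1161055*sqrt(530)/13595332423 ≈ 2.0098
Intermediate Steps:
S = 7*sqrt(530) (S = sqrt(25970) = 7*sqrt(530) ≈ 161.15)
m(w) = -20 (m(w) = -13 - 1*7 = -13 - 7 = -20)
(417958 - 86228)/((164876 - m(-195)) + S) = (417958 - 86228)/((164876 - 1*(-20)) + 7*sqrt(530)) = 331730/((164876 + 20) + 7*sqrt(530)) = 331730/(164896 + 7*sqrt(530))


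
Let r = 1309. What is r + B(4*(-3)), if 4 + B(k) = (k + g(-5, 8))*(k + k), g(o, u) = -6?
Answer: 1737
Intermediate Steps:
B(k) = -4 + 2*k*(-6 + k) (B(k) = -4 + (k - 6)*(k + k) = -4 + (-6 + k)*(2*k) = -4 + 2*k*(-6 + k))
r + B(4*(-3)) = 1309 + (-4 - 48*(-3) + 2*(4*(-3))²) = 1309 + (-4 - 12*(-12) + 2*(-12)²) = 1309 + (-4 + 144 + 2*144) = 1309 + (-4 + 144 + 288) = 1309 + 428 = 1737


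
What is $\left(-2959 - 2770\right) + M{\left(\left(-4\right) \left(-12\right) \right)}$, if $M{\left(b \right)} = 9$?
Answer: $-5720$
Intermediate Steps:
$\left(-2959 - 2770\right) + M{\left(\left(-4\right) \left(-12\right) \right)} = \left(-2959 - 2770\right) + 9 = -5729 + 9 = -5720$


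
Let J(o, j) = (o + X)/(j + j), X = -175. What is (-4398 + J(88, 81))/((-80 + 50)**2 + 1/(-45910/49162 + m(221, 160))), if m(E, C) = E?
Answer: -642428511683/131450201487 ≈ -4.8872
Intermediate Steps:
J(o, j) = (-175 + o)/(2*j) (J(o, j) = (o - 175)/(j + j) = (-175 + o)/((2*j)) = (-175 + o)*(1/(2*j)) = (-175 + o)/(2*j))
(-4398 + J(88, 81))/((-80 + 50)**2 + 1/(-45910/49162 + m(221, 160))) = (-4398 + (1/2)*(-175 + 88)/81)/((-80 + 50)**2 + 1/(-45910/49162 + 221)) = (-4398 + (1/2)*(1/81)*(-87))/((-30)**2 + 1/(-45910*1/49162 + 221)) = (-4398 - 29/54)/(900 + 1/(-22955/24581 + 221)) = -237521/(54*(900 + 1/(5409446/24581))) = -237521/(54*(900 + 24581/5409446)) = -237521/(54*4868525981/5409446) = -237521/54*5409446/4868525981 = -642428511683/131450201487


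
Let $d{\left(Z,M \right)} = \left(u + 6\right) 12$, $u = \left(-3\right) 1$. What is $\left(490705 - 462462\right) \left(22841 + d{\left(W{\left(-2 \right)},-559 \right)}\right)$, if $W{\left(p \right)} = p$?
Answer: $646115111$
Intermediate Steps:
$u = -3$
$d{\left(Z,M \right)} = 36$ ($d{\left(Z,M \right)} = \left(-3 + 6\right) 12 = 3 \cdot 12 = 36$)
$\left(490705 - 462462\right) \left(22841 + d{\left(W{\left(-2 \right)},-559 \right)}\right) = \left(490705 - 462462\right) \left(22841 + 36\right) = 28243 \cdot 22877 = 646115111$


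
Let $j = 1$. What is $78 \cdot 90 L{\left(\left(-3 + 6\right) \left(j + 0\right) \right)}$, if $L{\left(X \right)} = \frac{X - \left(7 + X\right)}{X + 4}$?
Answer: $-7020$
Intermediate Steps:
$L{\left(X \right)} = - \frac{7}{4 + X}$
$78 \cdot 90 L{\left(\left(-3 + 6\right) \left(j + 0\right) \right)} = 78 \cdot 90 \left(- \frac{7}{4 + \left(-3 + 6\right) \left(1 + 0\right)}\right) = 7020 \left(- \frac{7}{4 + 3 \cdot 1}\right) = 7020 \left(- \frac{7}{4 + 3}\right) = 7020 \left(- \frac{7}{7}\right) = 7020 \left(\left(-7\right) \frac{1}{7}\right) = 7020 \left(-1\right) = -7020$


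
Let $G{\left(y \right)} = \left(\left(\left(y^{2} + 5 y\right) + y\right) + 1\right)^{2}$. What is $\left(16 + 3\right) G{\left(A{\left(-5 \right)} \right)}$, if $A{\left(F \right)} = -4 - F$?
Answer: $1216$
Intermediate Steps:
$G{\left(y \right)} = \left(1 + y^{2} + 6 y\right)^{2}$ ($G{\left(y \right)} = \left(\left(y^{2} + 6 y\right) + 1\right)^{2} = \left(1 + y^{2} + 6 y\right)^{2}$)
$\left(16 + 3\right) G{\left(A{\left(-5 \right)} \right)} = \left(16 + 3\right) \left(1 + \left(-4 - -5\right)^{2} + 6 \left(-4 - -5\right)\right)^{2} = 19 \left(1 + \left(-4 + 5\right)^{2} + 6 \left(-4 + 5\right)\right)^{2} = 19 \left(1 + 1^{2} + 6 \cdot 1\right)^{2} = 19 \left(1 + 1 + 6\right)^{2} = 19 \cdot 8^{2} = 19 \cdot 64 = 1216$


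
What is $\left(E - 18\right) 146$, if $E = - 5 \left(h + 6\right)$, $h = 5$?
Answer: $-10658$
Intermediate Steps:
$E = -55$ ($E = - 5 \left(5 + 6\right) = \left(-5\right) 11 = -55$)
$\left(E - 18\right) 146 = \left(-55 - 18\right) 146 = \left(-73\right) 146 = -10658$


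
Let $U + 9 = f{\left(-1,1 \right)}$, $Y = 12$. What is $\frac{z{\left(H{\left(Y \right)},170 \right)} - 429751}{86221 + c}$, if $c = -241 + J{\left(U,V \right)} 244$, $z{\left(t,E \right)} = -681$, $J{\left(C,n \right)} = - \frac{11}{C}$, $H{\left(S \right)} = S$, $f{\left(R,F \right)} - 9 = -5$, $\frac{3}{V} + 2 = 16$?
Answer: $- \frac{269020}{54073} \approx -4.9751$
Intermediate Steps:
$V = \frac{3}{14}$ ($V = \frac{3}{-2 + 16} = \frac{3}{14} \approx 0.21429$)
$f{\left(R,F \right)} = 4$ ($f{\left(R,F \right)} = 9 - 5 = 4$)
$U = -5$ ($U = -9 + 4 = -5$)
$c = \frac{1479}{5}$ ($c = -241 + - \frac{11}{-5} \cdot 244 = -241 + \left(-11\right) \left(- \frac{1}{5}\right) 244 = -241 + \frac{11}{5} \cdot 244 = -241 + \frac{2684}{5} = \frac{1479}{5} \approx 295.8$)
$\frac{z{\left(H{\left(Y \right)},170 \right)} - 429751}{86221 + c} = \frac{-681 - 429751}{86221 + \frac{1479}{5}} = - \frac{430432}{\frac{432584}{5}} = \left(-430432\right) \frac{5}{432584} = - \frac{269020}{54073}$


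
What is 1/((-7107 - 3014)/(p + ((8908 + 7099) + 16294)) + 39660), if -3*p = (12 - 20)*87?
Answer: 32533/1290248659 ≈ 2.5215e-5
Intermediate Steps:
p = 232 (p = -(12 - 20)*87/3 = -(-8)*87/3 = -1/3*(-696) = 232)
1/((-7107 - 3014)/(p + ((8908 + 7099) + 16294)) + 39660) = 1/((-7107 - 3014)/(232 + ((8908 + 7099) + 16294)) + 39660) = 1/(-10121/(232 + (16007 + 16294)) + 39660) = 1/(-10121/(232 + 32301) + 39660) = 1/(-10121/32533 + 39660) = 1/(1290248659/32533) = 32533/1290248659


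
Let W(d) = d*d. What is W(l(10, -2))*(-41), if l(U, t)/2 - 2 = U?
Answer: -23616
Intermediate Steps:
l(U, t) = 4 + 2*U
W(d) = d**2
W(l(10, -2))*(-41) = (4 + 2*10)**2*(-41) = (4 + 20)**2*(-41) = 24**2*(-41) = 576*(-41) = -23616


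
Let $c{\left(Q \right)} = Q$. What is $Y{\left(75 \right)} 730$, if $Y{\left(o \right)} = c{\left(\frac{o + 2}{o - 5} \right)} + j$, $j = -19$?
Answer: $-13067$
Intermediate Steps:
$Y{\left(o \right)} = -19 + \frac{2 + o}{-5 + o}$ ($Y{\left(o \right)} = \frac{o + 2}{o - 5} - 19 = \frac{2 + o}{-5 + o} - 19 = -19 + \frac{2 + o}{-5 + o}$)
$Y{\left(75 \right)} 730 = \frac{97 - 1350}{-5 + 75} \cdot 730 = \frac{97 - 1350}{70} \cdot 730 = \frac{1}{70} \left(-1253\right) 730 = \left(- \frac{179}{10}\right) 730 = -13067$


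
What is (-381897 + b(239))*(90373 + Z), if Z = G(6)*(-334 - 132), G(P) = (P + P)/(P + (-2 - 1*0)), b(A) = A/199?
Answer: -6761856564400/199 ≈ -3.3979e+10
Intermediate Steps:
b(A) = A/199 (b(A) = A*(1/199) = A/199)
G(P) = 2*P/(-2 + P) (G(P) = (2*P)/(P + (-2 + 0)) = (2*P)/(P - 2) = (2*P)/(-2 + P) = 2*P/(-2 + P))
Z = -1398 (Z = (2*6/(-2 + 6))*(-334 - 132) = (2*6/4)*(-466) = (2*6*(¼))*(-466) = 3*(-466) = -1398)
(-381897 + b(239))*(90373 + Z) = (-381897 + (1/199)*239)*(90373 - 1398) = (-381897 + 239/199)*88975 = -75997264/199*88975 = -6761856564400/199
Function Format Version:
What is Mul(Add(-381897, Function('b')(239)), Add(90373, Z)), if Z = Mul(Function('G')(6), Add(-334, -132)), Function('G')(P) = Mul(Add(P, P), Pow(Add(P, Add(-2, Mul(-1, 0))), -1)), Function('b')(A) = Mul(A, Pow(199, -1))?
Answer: Rational(-6761856564400, 199) ≈ -3.3979e+10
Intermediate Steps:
Function('b')(A) = Mul(Rational(1, 199), A) (Function('b')(A) = Mul(A, Rational(1, 199)) = Mul(Rational(1, 199), A))
Function('G')(P) = Mul(2, P, Pow(Add(-2, P), -1)) (Function('G')(P) = Mul(Mul(2, P), Pow(Add(P, Add(-2, 0)), -1)) = Mul(Mul(2, P), Pow(Add(P, -2), -1)) = Mul(Mul(2, P), Pow(Add(-2, P), -1)) = Mul(2, P, Pow(Add(-2, P), -1)))
Z = -1398 (Z = Mul(Mul(2, 6, Pow(Add(-2, 6), -1)), Add(-334, -132)) = Mul(Mul(2, 6, Pow(4, -1)), -466) = Mul(Mul(2, 6, Rational(1, 4)), -466) = Mul(3, -466) = -1398)
Mul(Add(-381897, Function('b')(239)), Add(90373, Z)) = Mul(Add(-381897, Mul(Rational(1, 199), 239)), Add(90373, -1398)) = Mul(Add(-381897, Rational(239, 199)), 88975) = Mul(Rational(-75997264, 199), 88975) = Rational(-6761856564400, 199)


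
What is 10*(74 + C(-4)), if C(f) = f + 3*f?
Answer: 580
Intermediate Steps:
C(f) = 4*f
10*(74 + C(-4)) = 10*(74 + 4*(-4)) = 10*(74 - 16) = 10*58 = 580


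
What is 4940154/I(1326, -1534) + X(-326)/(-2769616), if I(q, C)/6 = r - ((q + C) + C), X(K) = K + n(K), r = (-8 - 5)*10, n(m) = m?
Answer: 35631082987/69759703 ≈ 510.77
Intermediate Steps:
r = -130 (r = -13*10 = -130)
X(K) = 2*K (X(K) = K + K = 2*K)
I(q, C) = -780 - 12*C - 6*q (I(q, C) = 6*(-130 - ((q + C) + C)) = 6*(-130 - ((C + q) + C)) = 6*(-130 - (q + 2*C)) = 6*(-130 + (-q - 2*C)) = 6*(-130 - q - 2*C) = -780 - 12*C - 6*q)
4940154/I(1326, -1534) + X(-326)/(-2769616) = 4940154/(-780 - 12*(-1534) - 6*1326) + (2*(-326))/(-2769616) = 4940154/(-780 + 18408 - 7956) - 652*(-1/2769616) = 4940154/9672 + 163/692404 = 4940154*(1/9672) + 163/692404 = 823359/1612 + 163/692404 = 35631082987/69759703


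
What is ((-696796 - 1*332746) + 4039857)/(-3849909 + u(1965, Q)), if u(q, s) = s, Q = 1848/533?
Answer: -229213985/293142807 ≈ -0.78192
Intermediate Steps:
Q = 1848/533 (Q = 1848*(1/533) = 1848/533 ≈ 3.4672)
((-696796 - 1*332746) + 4039857)/(-3849909 + u(1965, Q)) = ((-696796 - 1*332746) + 4039857)/(-3849909 + 1848/533) = ((-696796 - 332746) + 4039857)/(-2051999649/533) = (-1029542 + 4039857)*(-533/2051999649) = 3010315*(-533/2051999649) = -229213985/293142807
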